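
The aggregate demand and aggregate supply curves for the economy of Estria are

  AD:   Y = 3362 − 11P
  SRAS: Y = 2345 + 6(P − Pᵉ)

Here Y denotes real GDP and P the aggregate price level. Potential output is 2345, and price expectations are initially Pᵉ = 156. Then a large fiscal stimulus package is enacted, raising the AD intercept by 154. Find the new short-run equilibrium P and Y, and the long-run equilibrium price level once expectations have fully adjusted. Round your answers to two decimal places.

Short run: P = 123.94, Y = 2152.65. Long run: P = 106.45.

AD shifts right: new AD is Y = 3516 − 11P. With Pᵉ = 156, SRAS is Y = 1409 + 6P.
Short run: 3516 − 11P = 1409 + 6P gives 2107 = 17P, so P = 123.94 and Y = 3516 − 11P = 2152.65.
Y = 2152.65 is below potential 2345; expectations adjust and SRAS shifts right until Y = 2345.
Long run: on the new AD curve, 2345 = 3516 − 11P gives P = 106.45.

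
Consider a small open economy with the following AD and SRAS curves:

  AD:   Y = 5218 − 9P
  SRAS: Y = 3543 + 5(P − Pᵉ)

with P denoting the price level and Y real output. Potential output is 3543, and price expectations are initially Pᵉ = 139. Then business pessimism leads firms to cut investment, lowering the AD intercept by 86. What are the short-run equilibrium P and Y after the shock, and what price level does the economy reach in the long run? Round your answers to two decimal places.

Short run: P = 163.14, Y = 3663.71. Long run: P = 176.56.

AD shifts left: new AD is Y = 5132 − 9P. With Pᵉ = 139, SRAS is Y = 2848 + 5P.
Short run: 5132 − 9P = 2848 + 5P gives 2284 = 14P, so P = 163.14 and Y = 5132 − 9P = 3663.71.
Y = 3663.71 is above potential 3543; expectations adjust and SRAS shifts left until Y = 3543.
Long run: on the new AD curve, 3543 = 5132 − 9P gives P = 176.56.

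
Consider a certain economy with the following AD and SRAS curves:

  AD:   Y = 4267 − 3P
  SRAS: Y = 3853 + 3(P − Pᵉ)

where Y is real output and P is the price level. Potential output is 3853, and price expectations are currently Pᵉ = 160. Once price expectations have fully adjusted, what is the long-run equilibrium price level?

Short run: with Pᵉ = 160, SRAS is Y = 3373 + 3P. Setting AD = SRAS gives 894 = 6P, so P = 149 and Y = 4267 − 3·149 = 3820.
Output 3820 is below potential 3853, so over time expected prices fall and SRAS shifts right until Y returns to 3853.
Long run: Y = 3853 on the AD curve gives 3853 = 4267 − 3P, so P = 138.

Long-run P = 138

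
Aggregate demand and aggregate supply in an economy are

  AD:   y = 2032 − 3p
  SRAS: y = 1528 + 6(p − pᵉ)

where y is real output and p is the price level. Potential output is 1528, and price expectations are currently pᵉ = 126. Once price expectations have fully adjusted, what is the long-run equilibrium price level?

Short run: with pᵉ = 126, SRAS is y = 772 + 6p. Setting AD = SRAS gives 1260 = 9p, so p = 140 and y = 2032 − 3·140 = 1612.
Output 1612 is above potential 1528, so over time expected prices rise and SRAS shifts left until y returns to 1528.
Long run: y = 1528 on the AD curve gives 1528 = 2032 − 3p, so p = 168.

Long-run p = 168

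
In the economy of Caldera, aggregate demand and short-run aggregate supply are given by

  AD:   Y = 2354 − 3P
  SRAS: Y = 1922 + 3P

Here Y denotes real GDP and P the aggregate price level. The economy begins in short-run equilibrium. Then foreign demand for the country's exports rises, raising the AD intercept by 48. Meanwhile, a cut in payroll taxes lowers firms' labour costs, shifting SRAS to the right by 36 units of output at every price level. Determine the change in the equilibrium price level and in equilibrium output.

After both shocks: AD is Y = 2402 − 3P and SRAS is Y = 1958 + 3P.
Setting them equal: 444 = 6P, so P = 74.
Y = 2402 − 3·74 = 2180.
Initially P = 72, Y = 2138, so ΔP = +2 and ΔY = +42.

ΔP = +2, ΔY = +42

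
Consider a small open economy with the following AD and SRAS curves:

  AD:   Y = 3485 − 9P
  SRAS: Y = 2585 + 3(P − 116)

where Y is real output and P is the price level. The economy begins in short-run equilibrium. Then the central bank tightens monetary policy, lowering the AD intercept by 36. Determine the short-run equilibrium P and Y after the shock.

This is a negative demand shock: AD shifts left.
New AD: Y = 3449 − 9P.
SRAS can be written Y = 2237 + 3P.
Set AD = SRAS: 3449 − 9P = 2237 + 3P, so 1212 = 12P and P = 101.
Y = 3449 − 9·101 = 2540.

P = 101, Y = 2540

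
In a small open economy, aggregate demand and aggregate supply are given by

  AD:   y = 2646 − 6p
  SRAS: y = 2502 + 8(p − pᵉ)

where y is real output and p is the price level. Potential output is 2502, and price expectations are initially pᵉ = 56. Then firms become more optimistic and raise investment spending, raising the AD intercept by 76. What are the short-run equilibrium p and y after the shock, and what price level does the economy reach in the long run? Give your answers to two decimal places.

AD shifts right: new AD is y = 2722 − 6p. With pᵉ = 56, SRAS is y = 2054 + 8p.
Short run: 2722 − 6p = 2054 + 8p gives 668 = 14p, so p = 47.71 and y = 2722 − 6p = 2435.71.
y = 2435.71 is below potential 2502; expectations adjust and SRAS shifts right until y = 2502.
Long run: on the new AD curve, 2502 = 2722 − 6p gives p = 36.67.

Short run: p = 47.71, y = 2435.71. Long run: p = 36.67.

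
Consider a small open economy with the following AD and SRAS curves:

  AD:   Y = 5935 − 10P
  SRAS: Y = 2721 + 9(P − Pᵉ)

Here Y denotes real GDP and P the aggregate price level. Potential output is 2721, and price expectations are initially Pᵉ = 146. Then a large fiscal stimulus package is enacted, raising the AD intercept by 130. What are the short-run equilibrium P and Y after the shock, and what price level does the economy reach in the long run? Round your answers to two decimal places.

AD shifts right: new AD is Y = 6065 − 10P. With Pᵉ = 146, SRAS is Y = 1407 + 9P.
Short run: 6065 − 10P = 1407 + 9P gives 4658 = 19P, so P = 245.16 and Y = 6065 − 10P = 3613.42.
Y = 3613.42 is above potential 2721; expectations adjust and SRAS shifts left until Y = 2721.
Long run: on the new AD curve, 2721 = 6065 − 10P gives P = 334.40.

Short run: P = 245.16, Y = 3613.42. Long run: P = 334.40.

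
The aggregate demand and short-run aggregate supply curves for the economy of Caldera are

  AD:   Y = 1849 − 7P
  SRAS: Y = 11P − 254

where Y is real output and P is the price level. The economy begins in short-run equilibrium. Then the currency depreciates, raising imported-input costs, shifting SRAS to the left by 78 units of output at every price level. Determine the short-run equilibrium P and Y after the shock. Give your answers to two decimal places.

P = 121.17, Y = 1000.83

This is a negative supply shock: SRAS shifts left.
New SRAS: Y = 11P − 332.
Set AD = SRAS: 1849 − 7P = 11P − 332, so 2181 = 18P and P = 121.17.
Substituting into AD, Y = 1000.83.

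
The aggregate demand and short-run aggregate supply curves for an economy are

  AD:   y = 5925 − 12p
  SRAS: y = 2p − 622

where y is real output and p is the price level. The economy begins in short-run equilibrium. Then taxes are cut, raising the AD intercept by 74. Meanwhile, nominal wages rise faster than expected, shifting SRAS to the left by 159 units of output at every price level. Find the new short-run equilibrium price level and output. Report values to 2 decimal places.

p = 484.29, y = 187.57

After both shocks: AD is y = 5999 − 12p and SRAS is y = 2p − 781.
Setting them equal: 6780 = 14p, so p = 484.29.
Substituting into AD, y = 187.57.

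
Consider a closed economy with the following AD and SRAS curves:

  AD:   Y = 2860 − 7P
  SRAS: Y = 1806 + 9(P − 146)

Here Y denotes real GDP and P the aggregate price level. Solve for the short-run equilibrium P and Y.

P = 148, Y = 1824

Write SRAS as Y = 1806 + 9P − 1314 = 492 + 9P.
Set AD = SRAS: 2860 − 7P = 492 + 9P, so 2368 = 16P and P = 148.
Then Y = 2860 − 7·148 = 1824.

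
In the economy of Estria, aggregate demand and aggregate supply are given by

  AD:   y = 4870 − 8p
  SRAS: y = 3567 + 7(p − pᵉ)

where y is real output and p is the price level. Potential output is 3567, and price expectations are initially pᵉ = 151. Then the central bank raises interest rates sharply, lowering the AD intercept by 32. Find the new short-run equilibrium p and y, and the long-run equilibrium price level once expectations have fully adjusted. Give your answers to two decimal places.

Short run: p = 155.20, y = 3596.40. Long run: p = 158.88.

AD shifts left: new AD is y = 4838 − 8p. With pᵉ = 151, SRAS is y = 2510 + 7p.
Short run: 4838 − 8p = 2510 + 7p gives 2328 = 15p, so p = 155.20 and y = 4838 − 8p = 3596.40.
y = 3596.40 is above potential 3567; expectations adjust and SRAS shifts left until y = 3567.
Long run: on the new AD curve, 3567 = 4838 − 8p gives p = 158.88.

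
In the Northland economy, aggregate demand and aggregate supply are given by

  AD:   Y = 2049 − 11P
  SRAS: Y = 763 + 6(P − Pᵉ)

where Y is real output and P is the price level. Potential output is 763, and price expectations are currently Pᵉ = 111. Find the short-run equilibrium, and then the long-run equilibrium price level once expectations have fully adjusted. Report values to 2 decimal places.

Short run: with Pᵉ = 111, SRAS is Y = 97 + 6P. Setting AD = SRAS gives 1952 = 17P, so P = 114.82 and Y = 2049 − 11P = 785.94.
Output 785.94 is above potential 763, so over time expected prices rise and SRAS shifts left until Y returns to 763.
Long run: Y = 763 on the AD curve gives 763 = 2049 − 11P, so P = 116.91.

Short run: P = 114.82, Y = 785.94. Long run: P = 116.91.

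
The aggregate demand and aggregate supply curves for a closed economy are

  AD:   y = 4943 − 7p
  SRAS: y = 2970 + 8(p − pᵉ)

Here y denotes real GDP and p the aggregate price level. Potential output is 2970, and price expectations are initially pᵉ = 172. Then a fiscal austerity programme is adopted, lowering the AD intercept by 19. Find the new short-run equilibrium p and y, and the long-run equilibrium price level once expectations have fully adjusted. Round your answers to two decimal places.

Short run: p = 222.00, y = 3370.00. Long run: p = 279.14.

AD shifts left: new AD is y = 4924 − 7p. With pᵉ = 172, SRAS is y = 1594 + 8p.
Short run: 4924 − 7p = 1594 + 8p gives 3330 = 15p, so p = 222.00 and y = 4924 − 7p = 3370.00.
y = 3370.00 is above potential 2970; expectations adjust and SRAS shifts left until y = 2970.
Long run: on the new AD curve, 2970 = 4924 − 7p gives p = 279.14.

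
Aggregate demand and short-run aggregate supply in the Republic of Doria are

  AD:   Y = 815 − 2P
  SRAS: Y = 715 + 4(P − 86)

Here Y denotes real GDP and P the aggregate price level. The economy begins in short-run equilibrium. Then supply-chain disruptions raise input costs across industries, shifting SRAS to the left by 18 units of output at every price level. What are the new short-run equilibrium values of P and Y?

P = 77, Y = 661

This is a negative supply shock: SRAS shifts left.
New SRAS: Y = 353 + 4P.
Set AD = SRAS: 815 − 2P = 353 + 4P, so 462 = 6P and P = 77.
Y = 815 − 2·77 = 661.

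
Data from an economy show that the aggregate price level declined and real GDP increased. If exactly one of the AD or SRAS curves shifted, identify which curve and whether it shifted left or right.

SRAS shifted right

P fell and Y rose. An AD shift moves P and Y in the same direction; an SRAS shift moves them in opposite directions.
Here P and Y moved in opposite directions, so the SRAS curve shifted.
Since Y rose, SRAS shifted right.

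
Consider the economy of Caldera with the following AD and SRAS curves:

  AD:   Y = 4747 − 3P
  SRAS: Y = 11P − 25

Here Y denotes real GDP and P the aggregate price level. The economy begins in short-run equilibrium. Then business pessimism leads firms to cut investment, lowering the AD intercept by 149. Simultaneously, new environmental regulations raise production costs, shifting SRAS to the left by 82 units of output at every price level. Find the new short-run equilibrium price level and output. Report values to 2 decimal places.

After both shocks: AD is Y = 4598 − 3P and SRAS is Y = 11P − 107.
Setting them equal: 4705 = 14P, so P = 336.07.
Substituting into AD, Y = 3589.79.

P = 336.07, Y = 3589.79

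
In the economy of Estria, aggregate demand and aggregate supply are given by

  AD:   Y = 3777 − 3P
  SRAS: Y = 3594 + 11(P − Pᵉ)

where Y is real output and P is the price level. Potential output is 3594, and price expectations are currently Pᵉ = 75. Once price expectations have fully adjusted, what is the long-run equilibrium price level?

Long-run P = 61

Short run: with Pᵉ = 75, SRAS is Y = 2769 + 11P. Setting AD = SRAS gives 1008 = 14P, so P = 72 and Y = 3777 − 3·72 = 3561.
Output 3561 is below potential 3594, so over time expected prices fall and SRAS shifts right until Y returns to 3594.
Long run: Y = 3594 on the AD curve gives 3594 = 3777 − 3P, so P = 61.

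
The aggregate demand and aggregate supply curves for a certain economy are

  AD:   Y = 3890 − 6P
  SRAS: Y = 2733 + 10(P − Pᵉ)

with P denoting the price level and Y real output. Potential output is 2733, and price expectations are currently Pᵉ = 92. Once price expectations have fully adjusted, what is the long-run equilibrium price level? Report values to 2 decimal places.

Short run: with Pᵉ = 92, SRAS is Y = 1813 + 10P. Setting AD = SRAS gives 2077 = 16P, so P = 129.81 and Y = 3890 − 6P = 3111.13.
Output 3111.13 is above potential 2733, so over time expected prices rise and SRAS shifts left until Y returns to 2733.
Long run: Y = 2733 on the AD curve gives 2733 = 3890 − 6P, so P = 192.83.

Long-run P = 192.83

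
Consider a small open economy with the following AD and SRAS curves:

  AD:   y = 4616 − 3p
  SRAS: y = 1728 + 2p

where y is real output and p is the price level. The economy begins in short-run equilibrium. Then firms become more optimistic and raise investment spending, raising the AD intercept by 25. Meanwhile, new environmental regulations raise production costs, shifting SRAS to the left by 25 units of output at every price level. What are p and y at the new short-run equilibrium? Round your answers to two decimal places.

After both shocks: AD is y = 4641 − 3p and SRAS is y = 1703 + 2p.
Setting them equal: 2938 = 5p, so p = 587.60.
Substituting into AD, y = 2878.20.

p = 587.60, y = 2878.20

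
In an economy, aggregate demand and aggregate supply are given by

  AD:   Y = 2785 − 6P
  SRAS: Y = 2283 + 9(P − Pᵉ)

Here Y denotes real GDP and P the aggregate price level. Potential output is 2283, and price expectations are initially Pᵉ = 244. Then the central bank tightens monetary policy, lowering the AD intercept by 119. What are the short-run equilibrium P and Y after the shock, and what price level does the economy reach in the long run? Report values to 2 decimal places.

Short run: P = 171.93, Y = 1634.40. Long run: P = 63.83.

AD shifts left: new AD is Y = 2666 − 6P. With Pᵉ = 244, SRAS is Y = 87 + 9P.
Short run: 2666 − 6P = 87 + 9P gives 2579 = 15P, so P = 171.93 and Y = 2666 − 6P = 1634.40.
Y = 1634.40 is below potential 2283; expectations adjust and SRAS shifts right until Y = 2283.
Long run: on the new AD curve, 2283 = 2666 − 6P gives P = 63.83.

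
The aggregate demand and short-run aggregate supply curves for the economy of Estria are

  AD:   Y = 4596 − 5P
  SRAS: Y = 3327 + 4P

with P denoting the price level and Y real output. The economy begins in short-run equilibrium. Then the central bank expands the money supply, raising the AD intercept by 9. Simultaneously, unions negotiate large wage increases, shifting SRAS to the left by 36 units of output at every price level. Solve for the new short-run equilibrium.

P = 146, Y = 3875

After both shocks: AD is Y = 4605 − 5P and SRAS is Y = 3291 + 4P.
Setting them equal: 1314 = 9P, so P = 146.
Y = 4605 − 5·146 = 3875.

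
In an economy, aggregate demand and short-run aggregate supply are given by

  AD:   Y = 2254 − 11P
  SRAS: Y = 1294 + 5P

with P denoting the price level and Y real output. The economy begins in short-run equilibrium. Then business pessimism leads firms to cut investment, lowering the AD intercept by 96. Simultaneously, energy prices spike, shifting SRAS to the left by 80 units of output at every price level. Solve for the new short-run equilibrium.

After both shocks: AD is Y = 2158 − 11P and SRAS is Y = 1214 + 5P.
Setting them equal: 944 = 16P, so P = 59.
Y = 2158 − 11·59 = 1509.

P = 59, Y = 1509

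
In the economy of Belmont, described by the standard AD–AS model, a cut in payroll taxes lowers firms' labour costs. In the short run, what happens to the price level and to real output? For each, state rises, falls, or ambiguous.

This is a favourable supply shock: SRAS shifts right.
Moving along the downward-sloping AD curve, P falls and Y rises.

Price level: falls; output: rises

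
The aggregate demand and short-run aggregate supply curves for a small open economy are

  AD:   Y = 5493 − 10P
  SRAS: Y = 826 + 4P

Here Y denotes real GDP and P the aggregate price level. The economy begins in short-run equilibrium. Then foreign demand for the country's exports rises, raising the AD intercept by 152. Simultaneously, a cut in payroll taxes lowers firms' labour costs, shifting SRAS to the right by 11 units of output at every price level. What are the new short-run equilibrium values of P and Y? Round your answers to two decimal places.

After both shocks: AD is Y = 5645 − 10P and SRAS is Y = 837 + 4P.
Setting them equal: 4808 = 14P, so P = 343.43.
Substituting into AD, Y = 2210.71.

P = 343.43, Y = 2210.71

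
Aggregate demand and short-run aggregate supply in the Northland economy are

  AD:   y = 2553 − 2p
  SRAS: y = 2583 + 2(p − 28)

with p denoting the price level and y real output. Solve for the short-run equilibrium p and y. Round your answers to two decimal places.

Write SRAS as y = 2583 + 2p − 56 = 2527 + 2p.
Set AD = SRAS: 2553 − 2p = 2527 + 2p, so 26 = 4p and p = 6.50.
Substituting into AD, y = 2553 − 2p = 2540.00.

p = 6.50, y = 2540.00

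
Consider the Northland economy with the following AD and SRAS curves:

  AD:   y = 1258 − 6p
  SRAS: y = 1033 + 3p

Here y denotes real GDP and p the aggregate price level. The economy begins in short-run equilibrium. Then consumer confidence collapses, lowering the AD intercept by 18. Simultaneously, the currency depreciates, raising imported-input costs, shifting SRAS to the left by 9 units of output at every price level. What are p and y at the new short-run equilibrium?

p = 24, y = 1096

After both shocks: AD is y = 1240 − 6p and SRAS is y = 1024 + 3p.
Setting them equal: 216 = 9p, so p = 24.
y = 1240 − 6·24 = 1096.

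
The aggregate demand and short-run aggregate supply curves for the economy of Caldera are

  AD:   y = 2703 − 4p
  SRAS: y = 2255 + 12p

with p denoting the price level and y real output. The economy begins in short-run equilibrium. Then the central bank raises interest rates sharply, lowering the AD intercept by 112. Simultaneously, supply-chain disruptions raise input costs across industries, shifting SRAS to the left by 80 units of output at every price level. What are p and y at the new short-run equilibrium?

After both shocks: AD is y = 2591 − 4p and SRAS is y = 2175 + 12p.
Setting them equal: 416 = 16p, so p = 26.
y = 2591 − 4·26 = 2487.

p = 26, y = 2487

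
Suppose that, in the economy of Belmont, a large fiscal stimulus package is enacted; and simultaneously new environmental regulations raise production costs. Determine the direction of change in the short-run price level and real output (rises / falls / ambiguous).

The first event is a positive demand shock: AD shifts right, which by itself pushes P up and Y up.
The second is an adverse supply shock: SRAS shifts left, which by itself pushes P up and Y down.
Both shocks push P up, so P rises. The two shocks push Y in opposite directions, so the effect on Y is ambiguous.

Price level: rises; output: ambiguous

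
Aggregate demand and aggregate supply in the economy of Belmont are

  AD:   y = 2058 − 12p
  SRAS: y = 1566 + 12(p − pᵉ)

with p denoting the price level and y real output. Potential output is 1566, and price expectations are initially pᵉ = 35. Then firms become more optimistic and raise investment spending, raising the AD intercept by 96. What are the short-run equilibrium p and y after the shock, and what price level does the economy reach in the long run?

Short run: p = 42, y = 1650. Long run: p = 49.

AD shifts right: new AD is y = 2154 − 12p. With pᵉ = 35, SRAS is y = 1146 + 12p.
Short run: 2154 − 12p = 1146 + 12p gives 1008 = 24p, so p = 42 and y = 2154 − 12·42 = 1650.
y = 1650 is above potential 1566; expectations adjust and SRAS shifts left until y = 1566.
Long run: on the new AD curve, 1566 = 2154 − 12p gives p = 49.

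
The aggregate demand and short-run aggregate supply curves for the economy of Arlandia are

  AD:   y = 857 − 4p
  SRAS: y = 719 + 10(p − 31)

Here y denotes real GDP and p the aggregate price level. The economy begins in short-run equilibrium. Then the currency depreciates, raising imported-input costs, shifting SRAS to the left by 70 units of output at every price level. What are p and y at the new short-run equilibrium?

p = 37, y = 709

This is a negative supply shock: SRAS shifts left.
New SRAS: y = 339 + 10p.
Set AD = SRAS: 857 − 4p = 339 + 10p, so 518 = 14p and p = 37.
y = 857 − 4·37 = 709.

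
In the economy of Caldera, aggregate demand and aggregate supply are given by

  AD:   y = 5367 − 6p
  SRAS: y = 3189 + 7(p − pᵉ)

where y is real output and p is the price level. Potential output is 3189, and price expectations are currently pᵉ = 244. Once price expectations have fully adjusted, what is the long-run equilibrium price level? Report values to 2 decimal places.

Long-run p = 363.00

Short run: with pᵉ = 244, SRAS is y = 1481 + 7p. Setting AD = SRAS gives 3886 = 13p, so p = 298.92 and y = 5367 − 6p = 3573.46.
Output 3573.46 is above potential 3189, so over time expected prices rise and SRAS shifts left until y returns to 3189.
Long run: y = 3189 on the AD curve gives 3189 = 5367 − 6p, so p = 363.00.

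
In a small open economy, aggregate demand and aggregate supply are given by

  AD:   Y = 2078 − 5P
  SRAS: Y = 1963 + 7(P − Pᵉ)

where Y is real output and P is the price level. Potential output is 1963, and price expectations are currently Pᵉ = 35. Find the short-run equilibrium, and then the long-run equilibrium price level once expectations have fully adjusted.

Short run: P = 30, Y = 1928. Long run: P = 23.

Short run: with Pᵉ = 35, SRAS is Y = 1718 + 7P. Setting AD = SRAS gives 360 = 12P, so P = 30 and Y = 2078 − 5·30 = 1928.
Output 1928 is below potential 1963, so over time expected prices fall and SRAS shifts right until Y returns to 1963.
Long run: Y = 1963 on the AD curve gives 1963 = 2078 − 5P, so P = 23.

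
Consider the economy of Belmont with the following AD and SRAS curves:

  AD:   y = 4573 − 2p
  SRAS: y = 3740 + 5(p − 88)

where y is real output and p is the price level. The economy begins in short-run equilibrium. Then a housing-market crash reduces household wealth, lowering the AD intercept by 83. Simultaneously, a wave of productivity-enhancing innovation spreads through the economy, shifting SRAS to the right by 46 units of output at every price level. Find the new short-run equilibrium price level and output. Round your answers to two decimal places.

p = 163.43, y = 4163.14

After both shocks: AD is y = 4490 − 2p and SRAS is y = 3346 + 5p.
Setting them equal: 1144 = 7p, so p = 163.43.
Substituting into AD, y = 4163.14.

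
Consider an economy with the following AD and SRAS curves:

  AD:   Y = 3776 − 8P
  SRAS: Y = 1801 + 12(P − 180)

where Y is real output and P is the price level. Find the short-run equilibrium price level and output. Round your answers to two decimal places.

Write SRAS as Y = 1801 + 12P − 2160 = 12P − 359.
Set AD = SRAS: 3776 − 8P = 12P − 359, so 4135 = 20P and P = 206.75.
Substituting into AD, Y = 3776 − 8P = 2122.00.

P = 206.75, Y = 2122.00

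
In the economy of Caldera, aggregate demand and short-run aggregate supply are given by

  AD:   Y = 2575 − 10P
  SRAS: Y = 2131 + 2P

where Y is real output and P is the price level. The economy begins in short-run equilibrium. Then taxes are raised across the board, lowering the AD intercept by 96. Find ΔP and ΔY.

ΔP = -8, ΔY = -16

This is a negative demand shock: AD shifts left.
New AD: Y = 2479 − 10P.
Set AD = SRAS: 2479 − 10P = 2131 + 2P, so 348 = 12P and P = 29.
Y = 2479 − 10·29 = 2189.
Initially P = 37, Y = 2205, so ΔP = -8 and ΔY = -16.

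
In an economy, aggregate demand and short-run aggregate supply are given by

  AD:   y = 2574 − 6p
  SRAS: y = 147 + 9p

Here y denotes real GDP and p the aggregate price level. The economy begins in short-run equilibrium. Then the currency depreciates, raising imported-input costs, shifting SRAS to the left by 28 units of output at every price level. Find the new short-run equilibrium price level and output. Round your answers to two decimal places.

p = 163.67, y = 1592.00

This is a negative supply shock: SRAS shifts left.
New SRAS: y = 119 + 9p.
Set AD = SRAS: 2574 − 6p = 119 + 9p, so 2455 = 15p and p = 163.67.
Substituting into AD, y = 1592.00.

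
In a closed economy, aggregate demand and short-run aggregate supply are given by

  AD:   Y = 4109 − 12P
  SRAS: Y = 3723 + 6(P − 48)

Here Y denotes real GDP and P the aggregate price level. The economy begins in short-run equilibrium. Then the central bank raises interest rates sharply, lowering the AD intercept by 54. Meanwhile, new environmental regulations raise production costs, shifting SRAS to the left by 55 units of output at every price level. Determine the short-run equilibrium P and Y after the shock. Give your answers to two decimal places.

After both shocks: AD is Y = 4055 − 12P and SRAS is Y = 3380 + 6P.
Setting them equal: 675 = 18P, so P = 37.50.
Substituting into AD, Y = 3605.00.

P = 37.50, Y = 3605.00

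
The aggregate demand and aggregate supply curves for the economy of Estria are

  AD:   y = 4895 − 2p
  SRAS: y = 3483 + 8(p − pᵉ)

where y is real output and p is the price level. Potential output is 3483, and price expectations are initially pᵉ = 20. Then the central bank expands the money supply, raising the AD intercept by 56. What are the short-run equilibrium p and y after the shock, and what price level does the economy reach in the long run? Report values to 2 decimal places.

Short run: p = 162.80, y = 4625.40. Long run: p = 734.00.

AD shifts right: new AD is y = 4951 − 2p. With pᵉ = 20, SRAS is y = 3323 + 8p.
Short run: 4951 − 2p = 3323 + 8p gives 1628 = 10p, so p = 162.80 and y = 4951 − 2p = 4625.40.
y = 4625.40 is above potential 3483; expectations adjust and SRAS shifts left until y = 3483.
Long run: on the new AD curve, 3483 = 4951 − 2p gives p = 734.00.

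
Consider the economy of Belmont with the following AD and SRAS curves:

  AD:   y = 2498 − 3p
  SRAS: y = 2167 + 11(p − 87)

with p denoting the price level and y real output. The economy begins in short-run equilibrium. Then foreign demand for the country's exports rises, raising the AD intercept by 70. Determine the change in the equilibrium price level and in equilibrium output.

This is a positive demand shock: AD shifts right.
New AD: y = 2568 − 3p.
SRAS can be written y = 1210 + 11p.
Set AD = SRAS: 2568 − 3p = 1210 + 11p, so 1358 = 14p and p = 97.
y = 2568 − 3·97 = 2277.
Initially p = 92, y = 2222, so Δp = +5 and Δy = +55.

Δp = +5, Δy = +55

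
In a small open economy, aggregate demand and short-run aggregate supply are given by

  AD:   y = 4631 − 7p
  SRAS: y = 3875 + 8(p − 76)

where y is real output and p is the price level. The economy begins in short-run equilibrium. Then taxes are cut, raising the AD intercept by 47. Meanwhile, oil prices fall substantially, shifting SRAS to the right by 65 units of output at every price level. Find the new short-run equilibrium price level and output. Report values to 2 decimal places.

p = 89.73, y = 4049.87

After both shocks: AD is y = 4678 − 7p and SRAS is y = 3332 + 8p.
Setting them equal: 1346 = 15p, so p = 89.73.
Substituting into AD, y = 4049.87.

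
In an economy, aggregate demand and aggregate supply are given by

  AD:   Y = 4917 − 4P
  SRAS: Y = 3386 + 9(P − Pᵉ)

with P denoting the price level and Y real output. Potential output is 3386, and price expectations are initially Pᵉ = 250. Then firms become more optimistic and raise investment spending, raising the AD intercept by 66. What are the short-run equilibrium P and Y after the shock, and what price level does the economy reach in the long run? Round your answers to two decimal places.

Short run: P = 295.92, Y = 3799.31. Long run: P = 399.25.

AD shifts right: new AD is Y = 4983 − 4P. With Pᵉ = 250, SRAS is Y = 1136 + 9P.
Short run: 4983 − 4P = 1136 + 9P gives 3847 = 13P, so P = 295.92 and Y = 4983 − 4P = 3799.31.
Y = 3799.31 is above potential 3386; expectations adjust and SRAS shifts left until Y = 3386.
Long run: on the new AD curve, 3386 = 4983 − 4P gives P = 399.25.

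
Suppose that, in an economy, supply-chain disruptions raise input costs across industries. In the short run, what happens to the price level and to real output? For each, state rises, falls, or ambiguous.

Price level: rises; output: falls

This is an adverse supply shock: SRAS shifts left.
Moving along the downward-sloping AD curve, P rises and Y falls.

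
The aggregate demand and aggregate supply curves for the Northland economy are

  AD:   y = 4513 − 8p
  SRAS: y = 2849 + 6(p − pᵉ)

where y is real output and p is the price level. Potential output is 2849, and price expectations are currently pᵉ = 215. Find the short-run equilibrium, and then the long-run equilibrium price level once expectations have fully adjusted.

Short run: p = 211, y = 2825. Long run: p = 208.

Short run: with pᵉ = 215, SRAS is y = 1559 + 6p. Setting AD = SRAS gives 2954 = 14p, so p = 211 and y = 4513 − 8·211 = 2825.
Output 2825 is below potential 2849, so over time expected prices fall and SRAS shifts right until y returns to 2849.
Long run: y = 2849 on the AD curve gives 2849 = 4513 − 8p, so p = 208.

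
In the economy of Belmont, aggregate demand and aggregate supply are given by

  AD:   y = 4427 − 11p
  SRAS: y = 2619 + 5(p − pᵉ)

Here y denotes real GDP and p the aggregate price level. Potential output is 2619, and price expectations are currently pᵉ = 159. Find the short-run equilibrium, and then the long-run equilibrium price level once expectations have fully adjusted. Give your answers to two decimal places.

Short run: p = 162.69, y = 2637.44. Long run: p = 164.36.

Short run: with pᵉ = 159, SRAS is y = 1824 + 5p. Setting AD = SRAS gives 2603 = 16p, so p = 162.69 and y = 4427 − 11p = 2637.44.
Output 2637.44 is above potential 2619, so over time expected prices rise and SRAS shifts left until y returns to 2619.
Long run: y = 2619 on the AD curve gives 2619 = 4427 − 11p, so p = 164.36.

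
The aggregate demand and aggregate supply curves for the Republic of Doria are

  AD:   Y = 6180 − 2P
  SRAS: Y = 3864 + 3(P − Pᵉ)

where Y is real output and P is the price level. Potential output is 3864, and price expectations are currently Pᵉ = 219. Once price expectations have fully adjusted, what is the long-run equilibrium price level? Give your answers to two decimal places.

Long-run P = 1158.00

Short run: with Pᵉ = 219, SRAS is Y = 3207 + 3P. Setting AD = SRAS gives 2973 = 5P, so P = 594.60 and Y = 6180 − 2P = 4990.80.
Output 4990.80 is above potential 3864, so over time expected prices rise and SRAS shifts left until Y returns to 3864.
Long run: Y = 3864 on the AD curve gives 3864 = 6180 − 2P, so P = 1158.00.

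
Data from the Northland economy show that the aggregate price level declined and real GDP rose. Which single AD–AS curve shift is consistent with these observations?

P fell and Y rose. An AD shift moves P and Y in the same direction; an SRAS shift moves them in opposite directions.
Here P and Y moved in opposite directions, so the SRAS curve shifted.
Since Y rose, SRAS shifted right.

SRAS shifted right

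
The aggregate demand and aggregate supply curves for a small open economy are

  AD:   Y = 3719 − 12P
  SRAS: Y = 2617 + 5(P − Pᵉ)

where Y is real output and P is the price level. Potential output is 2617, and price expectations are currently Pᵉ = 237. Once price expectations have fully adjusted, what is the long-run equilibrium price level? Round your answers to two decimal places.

Long-run P = 91.83

Short run: with Pᵉ = 237, SRAS is Y = 1432 + 5P. Setting AD = SRAS gives 2287 = 17P, so P = 134.53 and Y = 3719 − 12P = 2104.65.
Output 2104.65 is below potential 2617, so over time expected prices fall and SRAS shifts right until Y returns to 2617.
Long run: Y = 2617 on the AD curve gives 2617 = 3719 − 12P, so P = 91.83.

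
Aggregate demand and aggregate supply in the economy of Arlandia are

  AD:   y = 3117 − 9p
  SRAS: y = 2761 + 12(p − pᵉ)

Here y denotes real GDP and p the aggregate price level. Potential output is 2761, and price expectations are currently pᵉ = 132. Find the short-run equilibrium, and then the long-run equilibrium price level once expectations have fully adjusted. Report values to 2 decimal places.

Short run: p = 92.38, y = 2285.57. Long run: p = 39.56.

Short run: with pᵉ = 132, SRAS is y = 1177 + 12p. Setting AD = SRAS gives 1940 = 21p, so p = 92.38 and y = 3117 − 9p = 2285.57.
Output 2285.57 is below potential 2761, so over time expected prices fall and SRAS shifts right until y returns to 2761.
Long run: y = 2761 on the AD curve gives 2761 = 3117 − 9p, so p = 39.56.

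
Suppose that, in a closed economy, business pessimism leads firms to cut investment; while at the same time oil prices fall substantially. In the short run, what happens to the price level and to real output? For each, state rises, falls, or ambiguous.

Price level: falls; output: ambiguous

The first event is a negative demand shock: AD shifts left, which by itself pushes P down and Y down.
The second is a favourable supply shock: SRAS shifts right, which by itself pushes P down and Y up.
Both shocks push P down, so P falls. The two shocks push Y in opposite directions, so the effect on Y is ambiguous.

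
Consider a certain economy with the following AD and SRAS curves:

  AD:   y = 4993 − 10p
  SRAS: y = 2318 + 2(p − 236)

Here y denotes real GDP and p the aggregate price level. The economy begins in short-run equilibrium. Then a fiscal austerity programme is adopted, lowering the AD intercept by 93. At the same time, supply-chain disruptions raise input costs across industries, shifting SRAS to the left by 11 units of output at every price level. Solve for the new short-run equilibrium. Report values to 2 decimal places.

p = 255.42, y = 2345.83

After both shocks: AD is y = 4900 − 10p and SRAS is y = 1835 + 2p.
Setting them equal: 3065 = 12p, so p = 255.42.
Substituting into AD, y = 2345.83.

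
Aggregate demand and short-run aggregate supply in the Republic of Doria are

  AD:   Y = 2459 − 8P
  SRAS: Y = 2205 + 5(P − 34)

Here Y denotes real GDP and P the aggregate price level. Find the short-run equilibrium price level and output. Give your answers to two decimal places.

Write SRAS as Y = 2205 + 5P − 170 = 2035 + 5P.
Set AD = SRAS: 2459 − 8P = 2035 + 5P, so 424 = 13P and P = 32.62.
Substituting into AD, Y = 2459 − 8P = 2198.08.

P = 32.62, Y = 2198.08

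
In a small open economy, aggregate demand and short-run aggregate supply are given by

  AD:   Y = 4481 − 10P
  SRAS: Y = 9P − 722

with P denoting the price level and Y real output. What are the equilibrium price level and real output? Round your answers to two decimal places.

P = 273.84, Y = 1742.58

Set AD = SRAS: 4481 − 10P = 9P − 722, so 5203 = 19P and P = 273.84.
Substituting into AD, Y = 4481 − 10P = 1742.58.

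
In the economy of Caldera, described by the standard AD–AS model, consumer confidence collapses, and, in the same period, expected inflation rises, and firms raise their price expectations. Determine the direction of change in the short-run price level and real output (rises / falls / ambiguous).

Price level: ambiguous; output: falls

The first event is a negative demand shock: AD shifts left, which by itself pushes P down and Y down.
The second is an adverse supply shock: SRAS shifts left, which by itself pushes P up and Y down.
The two shocks push P in opposite directions, so the effect on P is ambiguous. Both shocks push Y down, so Y falls.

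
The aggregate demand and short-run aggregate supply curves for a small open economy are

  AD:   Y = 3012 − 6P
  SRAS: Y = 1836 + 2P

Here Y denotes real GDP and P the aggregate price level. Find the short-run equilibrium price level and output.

Set AD = SRAS: 3012 − 6P = 1836 + 2P, so 1176 = 8P and P = 147.
Then Y = 3012 − 6·147 = 2130.

P = 147, Y = 2130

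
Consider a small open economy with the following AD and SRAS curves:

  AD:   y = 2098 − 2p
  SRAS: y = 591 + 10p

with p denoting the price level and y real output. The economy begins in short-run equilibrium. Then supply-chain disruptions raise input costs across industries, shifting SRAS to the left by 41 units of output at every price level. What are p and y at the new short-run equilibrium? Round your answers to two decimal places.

This is a negative supply shock: SRAS shifts left.
New SRAS: y = 550 + 10p.
Set AD = SRAS: 2098 − 2p = 550 + 10p, so 1548 = 12p and p = 129.00.
Substituting into AD, y = 1840.00.

p = 129.00, y = 1840.00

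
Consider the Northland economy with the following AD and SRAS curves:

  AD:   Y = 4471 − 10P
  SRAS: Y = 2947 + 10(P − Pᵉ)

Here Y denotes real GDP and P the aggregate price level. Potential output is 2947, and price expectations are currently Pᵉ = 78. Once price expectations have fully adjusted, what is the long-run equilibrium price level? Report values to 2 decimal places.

Short run: with Pᵉ = 78, SRAS is Y = 2167 + 10P. Setting AD = SRAS gives 2304 = 20P, so P = 115.20 and Y = 4471 − 10P = 3319.00.
Output 3319.00 is above potential 2947, so over time expected prices rise and SRAS shifts left until Y returns to 2947.
Long run: Y = 2947 on the AD curve gives 2947 = 4471 − 10P, so P = 152.40.

Long-run P = 152.40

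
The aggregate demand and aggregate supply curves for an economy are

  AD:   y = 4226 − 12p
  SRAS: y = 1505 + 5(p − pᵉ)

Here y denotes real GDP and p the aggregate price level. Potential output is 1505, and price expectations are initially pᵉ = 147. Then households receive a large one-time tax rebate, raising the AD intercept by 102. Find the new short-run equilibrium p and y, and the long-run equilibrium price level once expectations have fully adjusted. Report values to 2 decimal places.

Short run: p = 209.29, y = 1816.47. Long run: p = 235.25.

AD shifts right: new AD is y = 4328 − 12p. With pᵉ = 147, SRAS is y = 770 + 5p.
Short run: 4328 − 12p = 770 + 5p gives 3558 = 17p, so p = 209.29 and y = 4328 − 12p = 1816.47.
y = 1816.47 is above potential 1505; expectations adjust and SRAS shifts left until y = 1505.
Long run: on the new AD curve, 1505 = 4328 − 12p gives p = 235.25.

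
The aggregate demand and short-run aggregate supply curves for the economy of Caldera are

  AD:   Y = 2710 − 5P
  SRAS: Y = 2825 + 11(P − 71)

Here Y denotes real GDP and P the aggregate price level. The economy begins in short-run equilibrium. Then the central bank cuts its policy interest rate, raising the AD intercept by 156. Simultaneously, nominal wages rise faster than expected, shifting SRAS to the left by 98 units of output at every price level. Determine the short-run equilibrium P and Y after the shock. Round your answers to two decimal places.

After both shocks: AD is Y = 2866 − 5P and SRAS is Y = 1946 + 11P.
Setting them equal: 920 = 16P, so P = 57.50.
Substituting into AD, Y = 2578.50.

P = 57.50, Y = 2578.50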